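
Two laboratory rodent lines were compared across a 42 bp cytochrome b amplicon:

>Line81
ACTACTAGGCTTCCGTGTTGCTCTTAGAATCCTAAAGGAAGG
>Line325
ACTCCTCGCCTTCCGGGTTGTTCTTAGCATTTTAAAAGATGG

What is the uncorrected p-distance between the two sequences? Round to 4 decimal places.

0.2381

Differing sites — 4:A/C; 7:A/C; 9:G/C; 16:T/G; 21:C/T; 28:A/C; 31:C/T; 32:C/T; 37:G/A; 40:A/T.
There are 10 differences over 42 sites, so p = 10/42 = 0.2381.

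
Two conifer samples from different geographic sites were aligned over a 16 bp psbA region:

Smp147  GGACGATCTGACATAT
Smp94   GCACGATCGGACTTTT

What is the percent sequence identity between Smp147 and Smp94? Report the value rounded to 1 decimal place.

Mismatches occur at site 2 (G↔C), site 9 (T↔G), site 13 (A↔T), site 15 (A↔T).
12 of the 16 sites match, so the percent identity is 12/16 × 100 = 75.0%.

75.0%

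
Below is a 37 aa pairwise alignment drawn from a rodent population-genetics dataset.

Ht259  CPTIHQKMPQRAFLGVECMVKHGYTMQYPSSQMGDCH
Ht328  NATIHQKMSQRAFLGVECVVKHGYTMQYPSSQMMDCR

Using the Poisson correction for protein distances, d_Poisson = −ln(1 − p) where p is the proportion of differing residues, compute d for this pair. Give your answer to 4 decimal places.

0.1769

Differing sites — 1:C/N; 2:P/A; 9:P/S; 19:M/V; 34:G/M; 37:H/R.
p = 6/37 = 0.162162.
d = −ln(1 − 0.162162) = −ln(0.837838) = 0.1769.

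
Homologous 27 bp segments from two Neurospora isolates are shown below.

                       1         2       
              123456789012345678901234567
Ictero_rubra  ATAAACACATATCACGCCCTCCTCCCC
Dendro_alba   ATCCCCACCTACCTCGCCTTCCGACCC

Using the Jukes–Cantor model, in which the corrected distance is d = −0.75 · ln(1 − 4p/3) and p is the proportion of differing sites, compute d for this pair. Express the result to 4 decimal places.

0.4408

The sequences differ at positions 3 (A/C), 4 (A/C), 5 (A/C), 9 (A/C), 12 (T/C), 14 (A/T), 19 (C/T), 23 (T/G), 24 (C/A).
p = 9/27 = 0.333333.
d = −0.75 · ln(1 − (4/3)·0.333333) = −0.75 · ln(0.555556) = −0.75 · (-0.587786) = 0.4408.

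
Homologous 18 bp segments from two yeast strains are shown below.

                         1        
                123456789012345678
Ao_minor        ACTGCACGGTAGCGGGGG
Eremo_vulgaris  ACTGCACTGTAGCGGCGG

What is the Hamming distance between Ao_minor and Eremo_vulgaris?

2

Mismatches occur at site 8 (G/T), site 16 (G/C).
That gives 2 mismatches out of 18 aligned sites, so the Hamming distance is 2.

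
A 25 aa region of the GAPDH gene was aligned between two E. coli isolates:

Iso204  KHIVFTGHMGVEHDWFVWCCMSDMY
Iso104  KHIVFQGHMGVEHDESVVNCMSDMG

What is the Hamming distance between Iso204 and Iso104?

Differing sites — 6:T/Q; 15:W/E; 16:F/S; 18:W/V; 19:C/N; 25:Y/G.
That gives 6 mismatches out of 25 aligned sites, so the Hamming distance is 6.

6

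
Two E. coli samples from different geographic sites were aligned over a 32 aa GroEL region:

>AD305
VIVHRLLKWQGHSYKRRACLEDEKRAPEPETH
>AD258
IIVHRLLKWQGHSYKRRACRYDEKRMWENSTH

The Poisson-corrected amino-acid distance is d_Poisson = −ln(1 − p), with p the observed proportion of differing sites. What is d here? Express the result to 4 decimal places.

Differing sites — 1:V/I; 20:L/R; 21:E/Y; 26:A/M; 27:P/W; 29:P/N; 30:E/S.
p = 7/32 = 0.218750.
d = −ln(1 − 0.218750) = −ln(0.781250) = 0.2469.

0.2469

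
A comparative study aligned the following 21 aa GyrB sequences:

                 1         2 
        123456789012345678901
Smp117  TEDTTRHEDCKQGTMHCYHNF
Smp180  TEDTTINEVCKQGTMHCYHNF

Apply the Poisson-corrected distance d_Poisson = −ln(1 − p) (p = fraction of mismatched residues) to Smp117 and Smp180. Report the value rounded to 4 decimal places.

0.1542

Differing sites — 6:R/I; 7:H/N; 9:D/V.
p = 3/21 = 0.142857.
d = −ln(1 − 0.142857) = −ln(0.857143) = 0.1542.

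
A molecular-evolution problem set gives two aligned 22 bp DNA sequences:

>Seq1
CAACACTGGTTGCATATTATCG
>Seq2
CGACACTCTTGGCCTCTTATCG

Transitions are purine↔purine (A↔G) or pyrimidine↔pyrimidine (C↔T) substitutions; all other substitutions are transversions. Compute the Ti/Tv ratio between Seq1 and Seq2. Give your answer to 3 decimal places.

0.200

The sequences differ at positions 2 (A/G, transition), 8 (G/C, transversion), 9 (G/T, transversion), 11 (T/G, transversion), 14 (A/C, transversion), 16 (A/C, transversion).
Of the 6 differences, 1 transition and 5 transversions, so Ti/Tv = 1/5 = 0.200.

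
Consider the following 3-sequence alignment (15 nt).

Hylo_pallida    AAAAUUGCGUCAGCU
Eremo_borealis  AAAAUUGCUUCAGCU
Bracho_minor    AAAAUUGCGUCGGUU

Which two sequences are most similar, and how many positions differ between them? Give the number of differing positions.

Pairwise Hamming distances:
  Hylo_pallida vs Eremo_borealis: 1
  Hylo_pallida vs Bracho_minor: 2
  Eremo_borealis vs Bracho_minor: 3
The smallest is 1, between Hylo_pallida and Eremo_borealis.

1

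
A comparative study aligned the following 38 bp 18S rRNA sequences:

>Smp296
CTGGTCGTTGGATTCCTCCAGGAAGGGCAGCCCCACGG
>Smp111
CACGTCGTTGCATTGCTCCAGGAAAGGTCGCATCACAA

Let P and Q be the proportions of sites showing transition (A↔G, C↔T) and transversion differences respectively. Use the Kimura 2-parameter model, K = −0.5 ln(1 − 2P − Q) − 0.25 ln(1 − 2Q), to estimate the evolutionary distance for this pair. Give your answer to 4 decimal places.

The sequences differ at positions 2 (T/A, transversion), 3 (G/C, transversion), 11 (G/C, transversion), 15 (C/G, transversion), 25 (G/A, transition), 28 (C/T, transition), 29 (A/C, transversion), 32 (C/A, transversion), 33 (C/T, transition), 37 (G/A, transition), 38 (G/A, transition).
Of the 11 differences, 5 transitions and 6 transversions over 38 sites: P = 5/38 = 0.131579, Q = 6/38 = 0.157895.
d = −0.5·ln(0.578947) − 0.25·ln(0.684210) = −0.5·(-0.546544) − 0.25·(-0.379490) = 0.3681.

0.3681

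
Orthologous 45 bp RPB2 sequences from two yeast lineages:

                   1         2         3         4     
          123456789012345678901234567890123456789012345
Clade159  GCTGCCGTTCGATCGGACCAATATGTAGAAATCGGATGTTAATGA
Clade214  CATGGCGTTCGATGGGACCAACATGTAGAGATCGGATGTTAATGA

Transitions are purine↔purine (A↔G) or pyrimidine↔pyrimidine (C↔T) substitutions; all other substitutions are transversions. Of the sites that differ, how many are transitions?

2

Mismatches occur at site 1 (G/C, transversion), site 2 (C/A, transversion), site 5 (C/G, transversion), site 14 (C/G, transversion), site 22 (T/C, transition), site 30 (A/G, transition).
Of the 6 differences, 2 transitions and 4 transversions, so the answer is 2.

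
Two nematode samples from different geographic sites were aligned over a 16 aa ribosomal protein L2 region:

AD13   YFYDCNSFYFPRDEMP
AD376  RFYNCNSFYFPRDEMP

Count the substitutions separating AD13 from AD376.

2

Differing sites — 1:Y/R; 4:D/N.
That gives 2 mismatches out of 16 aligned sites, so the Hamming distance is 2.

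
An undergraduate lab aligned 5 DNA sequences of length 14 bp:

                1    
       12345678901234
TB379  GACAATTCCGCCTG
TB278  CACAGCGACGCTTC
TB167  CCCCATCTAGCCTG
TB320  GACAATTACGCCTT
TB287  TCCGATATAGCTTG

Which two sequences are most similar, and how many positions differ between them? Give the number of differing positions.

Pairwise Hamming distances:
  TB379 vs TB278: 7
  TB379 vs TB167: 6
  TB379 vs TB320: 2
  TB379 vs TB287: 7
  TB278 vs TB167: 9
  TB278 vs TB320: 6
  TB278 vs TB287: 9
  TB167 vs TB320: 7
  TB167 vs TB287: 4
  TB320 vs TB287: 8
The smallest is 2, between TB379 and TB320.

2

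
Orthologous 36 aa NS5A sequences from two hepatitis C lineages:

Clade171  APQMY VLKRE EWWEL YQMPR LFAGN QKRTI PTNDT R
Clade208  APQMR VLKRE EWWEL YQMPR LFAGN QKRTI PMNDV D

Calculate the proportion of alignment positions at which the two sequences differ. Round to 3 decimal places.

Mismatches occur at site 5 (Y→R), site 32 (T→M), site 35 (T→V), site 36 (R→D).
There are 4 differences over 36 sites, so p = 4/36 = 0.111.

0.111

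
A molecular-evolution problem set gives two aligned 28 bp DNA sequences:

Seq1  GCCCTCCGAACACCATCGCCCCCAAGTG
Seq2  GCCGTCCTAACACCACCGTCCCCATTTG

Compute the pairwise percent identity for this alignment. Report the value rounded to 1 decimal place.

Differing sites — 4:C/G; 8:G/T; 16:T/C; 19:C/T; 25:A/T; 26:G/T.
22 of the 28 sites match, so the percent identity is 22/28 × 100 = 78.6%.

78.6%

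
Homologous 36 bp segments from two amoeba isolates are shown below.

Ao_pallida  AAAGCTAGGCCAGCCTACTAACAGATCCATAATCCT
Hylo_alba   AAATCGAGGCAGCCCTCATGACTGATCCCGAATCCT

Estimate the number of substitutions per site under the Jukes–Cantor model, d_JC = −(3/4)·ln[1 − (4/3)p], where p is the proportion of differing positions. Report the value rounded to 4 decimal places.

0.3924

The sequences differ at positions 4 (G/T), 6 (T/G), 11 (C/A), 12 (A/G), 13 (G/C), 17 (A/C), 18 (C/A), 20 (A/G), 23 (A/T), 29 (A/C), 30 (T/G).
p = 11/36 = 0.305556.
d = −0.75 · ln(1 − (4/3)·0.305556) = −0.75 · ln(0.592592) = −0.75 · (-0.523249) = 0.3924.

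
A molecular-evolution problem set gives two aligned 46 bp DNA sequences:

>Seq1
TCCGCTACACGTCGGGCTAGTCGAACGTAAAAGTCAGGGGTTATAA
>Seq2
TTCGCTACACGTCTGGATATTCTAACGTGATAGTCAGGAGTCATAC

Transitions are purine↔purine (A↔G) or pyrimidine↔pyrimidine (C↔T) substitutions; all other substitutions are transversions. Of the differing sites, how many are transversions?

6

The sequences differ at positions 2 (C/T, transition), 14 (G/T, transversion), 17 (C/A, transversion), 20 (G/T, transversion), 23 (G/T, transversion), 29 (A/G, transition), 31 (A/T, transversion), 39 (G/A, transition), 42 (T/C, transition), 46 (A/C, transversion).
Of the 10 differences, 4 transitions and 6 transversions, so the answer is 6.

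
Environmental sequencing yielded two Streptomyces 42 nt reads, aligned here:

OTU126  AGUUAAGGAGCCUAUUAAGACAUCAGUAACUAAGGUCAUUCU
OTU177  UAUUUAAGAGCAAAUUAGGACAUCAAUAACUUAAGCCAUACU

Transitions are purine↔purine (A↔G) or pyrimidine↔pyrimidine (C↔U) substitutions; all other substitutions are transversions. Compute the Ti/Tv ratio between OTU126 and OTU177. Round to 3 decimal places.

Differing sites — 1:A/U (Tv); 2:G/A (Ti); 5:A/U (Tv); 7:G/A (Ti); 12:C/A (Tv); 13:U/A (Tv); 18:A/G (Ti); 26:G/A (Ti); 32:A/U (Tv); 34:G/A (Ti); 36:U/C (Ti); 40:U/A (Tv).
Of the 12 differences, 6 transitions and 6 transversions, so Ti/Tv = 6/6 = 1.000.

1.000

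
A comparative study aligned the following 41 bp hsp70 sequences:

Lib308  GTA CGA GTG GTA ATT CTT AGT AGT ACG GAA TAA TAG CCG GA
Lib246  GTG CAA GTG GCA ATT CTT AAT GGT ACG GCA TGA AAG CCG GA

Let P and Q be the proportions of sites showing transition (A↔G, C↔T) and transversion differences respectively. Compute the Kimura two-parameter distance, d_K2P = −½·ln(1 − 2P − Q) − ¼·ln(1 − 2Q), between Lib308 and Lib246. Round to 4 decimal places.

The sequences differ at positions 3 (A/G, transition), 5 (G/A, transition), 11 (T/C, transition), 20 (G/A, transition), 22 (A/G, transition), 29 (A/C, transversion), 32 (A/G, transition), 34 (T/A, transversion).
Of the 8 differences, 6 transitions and 2 transversions over 41 sites: P = 6/41 = 0.146341, Q = 2/41 = 0.048780.
d = −0.5·ln(0.658538) − 0.25·ln(0.902440) = −0.5·(-0.417733) − 0.25·(-0.102653) = 0.2345.

0.2345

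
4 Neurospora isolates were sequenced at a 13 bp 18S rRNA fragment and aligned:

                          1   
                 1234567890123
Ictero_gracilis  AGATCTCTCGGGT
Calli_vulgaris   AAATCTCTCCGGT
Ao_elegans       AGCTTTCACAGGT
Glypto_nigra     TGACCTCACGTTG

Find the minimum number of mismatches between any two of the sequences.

2

Pairwise Hamming distances:
  Ictero_gracilis vs Calli_vulgaris: 2
  Ictero_gracilis vs Ao_elegans: 4
  Ictero_gracilis vs Glypto_nigra: 6
  Calli_vulgaris vs Ao_elegans: 5
  Calli_vulgaris vs Glypto_nigra: 8
  Ao_elegans vs Glypto_nigra: 8
The smallest is 2, between Ictero_gracilis and Calli_vulgaris.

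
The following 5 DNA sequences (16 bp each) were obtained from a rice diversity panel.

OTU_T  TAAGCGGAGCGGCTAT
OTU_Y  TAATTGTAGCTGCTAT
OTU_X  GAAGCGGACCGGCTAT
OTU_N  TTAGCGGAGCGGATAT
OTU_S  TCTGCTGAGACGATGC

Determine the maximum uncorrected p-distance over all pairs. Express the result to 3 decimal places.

Pairwise Hamming distances:
  OTU_T vs OTU_Y: 4
  OTU_T vs OTU_X: 2
  OTU_T vs OTU_N: 2
  OTU_T vs OTU_S: 8
  OTU_Y vs OTU_X: 6
  OTU_Y vs OTU_N: 6
  OTU_Y vs OTU_S: 11
  OTU_X vs OTU_N: 4
  OTU_X vs OTU_S: 10
  OTU_N vs OTU_S: 7
The largest is 11 mismatches, between OTU_Y and OTU_S; p = 11/16 = 0.688.

0.688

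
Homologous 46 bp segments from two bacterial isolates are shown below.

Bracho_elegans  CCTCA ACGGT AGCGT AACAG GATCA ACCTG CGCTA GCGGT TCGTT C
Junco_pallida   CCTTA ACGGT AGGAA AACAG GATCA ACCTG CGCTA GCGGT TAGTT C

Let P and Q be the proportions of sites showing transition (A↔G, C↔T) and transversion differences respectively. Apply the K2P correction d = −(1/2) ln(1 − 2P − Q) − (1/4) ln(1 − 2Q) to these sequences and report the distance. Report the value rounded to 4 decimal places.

Differing sites — 4:C/T (Ti); 13:C/G (Tv); 14:G/A (Ti); 15:T/A (Tv); 42:C/A (Tv).
Of the 5 differences, 2 transitions and 3 transversions over 46 sites: P = 2/46 = 0.043478, Q = 3/46 = 0.065217.
d = −0.5·ln(0.847827) − 0.25·ln(0.869566) = −0.5·(-0.165079) − 0.25·(-0.139761) = 0.1175.

0.1175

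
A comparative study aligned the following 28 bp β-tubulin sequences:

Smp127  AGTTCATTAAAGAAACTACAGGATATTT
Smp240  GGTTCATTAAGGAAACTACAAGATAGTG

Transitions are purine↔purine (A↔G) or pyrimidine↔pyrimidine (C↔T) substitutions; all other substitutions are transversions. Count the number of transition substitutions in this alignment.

The sequences differ at positions 1 (A/G, transition), 11 (A/G, transition), 21 (G/A, transition), 26 (T/G, transversion), 28 (T/G, transversion).
Of the 5 differences, 3 transitions and 2 transversions, so the answer is 3.

3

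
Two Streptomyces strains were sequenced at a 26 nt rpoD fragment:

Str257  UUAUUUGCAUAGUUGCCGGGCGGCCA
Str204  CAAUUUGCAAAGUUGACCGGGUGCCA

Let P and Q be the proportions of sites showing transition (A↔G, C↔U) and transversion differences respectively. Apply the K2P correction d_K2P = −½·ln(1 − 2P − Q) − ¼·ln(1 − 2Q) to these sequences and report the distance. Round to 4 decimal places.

0.3386

Differing sites — 1:U/C (Ti); 2:U/A (Tv); 10:U/A (Tv); 16:C/A (Tv); 18:G/C (Tv); 21:C/G (Tv); 22:G/U (Tv).
Of the 7 differences, 1 transition and 6 transversions over 26 sites: P = 1/26 = 0.038462, Q = 6/26 = 0.230769.
d = −0.5·ln(0.692307) − 0.25·ln(0.538462) = −0.5·(-0.367726) − 0.25·(-0.619038) = 0.3386.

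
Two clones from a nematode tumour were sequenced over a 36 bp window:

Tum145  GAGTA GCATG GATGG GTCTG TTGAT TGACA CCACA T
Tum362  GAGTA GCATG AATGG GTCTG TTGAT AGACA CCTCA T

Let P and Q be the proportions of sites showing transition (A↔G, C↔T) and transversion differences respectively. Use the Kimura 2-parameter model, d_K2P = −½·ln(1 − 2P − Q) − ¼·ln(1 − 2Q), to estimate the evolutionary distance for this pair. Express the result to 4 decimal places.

0.0883

Differing sites — 11:G/A (Ti); 26:T/A (Tv); 33:A/T (Tv).
Of the 3 differences, 1 transition and 2 transversions over 36 sites: P = 1/36 = 0.027778, Q = 2/36 = 0.055556.
d = −0.5·ln(0.888888) − 0.25·ln(0.888888) = −0.5·(-0.117784) − 0.25·(-0.117784) = 0.0883.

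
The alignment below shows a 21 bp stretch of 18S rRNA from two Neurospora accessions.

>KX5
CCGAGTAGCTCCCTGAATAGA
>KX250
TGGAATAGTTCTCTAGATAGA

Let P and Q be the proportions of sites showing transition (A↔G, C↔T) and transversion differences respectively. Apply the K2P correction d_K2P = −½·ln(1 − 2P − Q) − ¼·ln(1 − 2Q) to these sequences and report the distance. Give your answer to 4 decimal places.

0.5076

Mismatches occur at site 1 (C↔T, transition), site 2 (C↔G, transversion), site 5 (G↔A, transition), site 9 (C↔T, transition), site 12 (C↔T, transition), site 15 (G↔A, transition), site 16 (A↔G, transition).
Of the 7 differences, 6 transitions and 1 transversion over 21 sites: P = 6/21 = 0.285714, Q = 1/21 = 0.047619.
d = −0.5·ln(0.380953) − 0.25·ln(0.904762) = −0.5·(-0.965079) − 0.25·(-0.100083) = 0.5076.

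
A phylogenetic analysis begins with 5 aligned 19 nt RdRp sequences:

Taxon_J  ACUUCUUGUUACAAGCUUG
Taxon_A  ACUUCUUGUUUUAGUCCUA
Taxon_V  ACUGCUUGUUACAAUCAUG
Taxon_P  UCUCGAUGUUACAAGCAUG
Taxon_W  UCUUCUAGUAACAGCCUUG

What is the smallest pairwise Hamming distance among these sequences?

Pairwise Hamming distances:
  Taxon_J vs Taxon_A: 6
  Taxon_J vs Taxon_V: 3
  Taxon_J vs Taxon_P: 5
  Taxon_J vs Taxon_W: 5
  Taxon_A vs Taxon_V: 6
  Taxon_A vs Taxon_P: 10
  Taxon_A vs Taxon_W: 8
  Taxon_V vs Taxon_P: 5
  Taxon_V vs Taxon_W: 7
  Taxon_P vs Taxon_W: 8
The smallest is 3, between Taxon_J and Taxon_V.

3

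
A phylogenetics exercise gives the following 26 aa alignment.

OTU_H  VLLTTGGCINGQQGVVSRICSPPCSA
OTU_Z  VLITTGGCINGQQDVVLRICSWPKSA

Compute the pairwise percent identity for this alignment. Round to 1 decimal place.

80.8%

The sequences differ at positions 3 (L/I), 14 (G/D), 17 (S/L), 22 (P/W), 24 (C/K).
21 of the 26 sites match, so the percent identity is 21/26 × 100 = 80.8%.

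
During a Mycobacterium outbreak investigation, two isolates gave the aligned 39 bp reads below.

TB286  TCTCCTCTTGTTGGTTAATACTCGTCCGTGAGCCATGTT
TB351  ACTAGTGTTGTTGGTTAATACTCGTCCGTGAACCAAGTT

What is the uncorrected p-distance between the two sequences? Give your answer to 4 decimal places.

0.1538

Mismatches occur at site 1 (T/A), site 4 (C/A), site 5 (C/G), site 7 (C/G), site 32 (G/A), site 36 (T/A).
There are 6 differences over 39 sites, so p = 6/39 = 0.1538.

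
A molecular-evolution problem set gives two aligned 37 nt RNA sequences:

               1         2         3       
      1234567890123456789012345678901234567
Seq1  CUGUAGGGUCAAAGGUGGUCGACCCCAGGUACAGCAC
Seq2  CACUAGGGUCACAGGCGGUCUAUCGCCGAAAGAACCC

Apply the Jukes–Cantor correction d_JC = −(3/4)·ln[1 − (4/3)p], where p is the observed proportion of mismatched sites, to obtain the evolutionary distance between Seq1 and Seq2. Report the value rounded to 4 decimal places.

Mismatches occur at site 2 (U/A), site 3 (G/C), site 12 (A/C), site 16 (U/C), site 21 (G/U), site 23 (C/U), site 25 (C/G), site 27 (A/C), site 29 (G/A), site 30 (U/A), site 32 (C/G), site 34 (G/A), site 36 (A/C).
p = 13/37 = 0.351351.
d = −0.75 · ln(1 − (4/3)·0.351351) = −0.75 · ln(0.531532) = −0.75 · (-0.631992) = 0.4740.

0.4740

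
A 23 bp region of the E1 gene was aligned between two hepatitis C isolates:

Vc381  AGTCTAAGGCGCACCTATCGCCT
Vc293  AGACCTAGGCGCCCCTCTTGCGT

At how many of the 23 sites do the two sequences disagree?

Mismatches occur at site 3 (T↔A), site 5 (T↔C), site 6 (A↔T), site 13 (A↔C), site 17 (A↔C), site 19 (C↔T), site 22 (C↔G).
That gives 7 mismatches out of 23 aligned sites, so the Hamming distance is 7.

7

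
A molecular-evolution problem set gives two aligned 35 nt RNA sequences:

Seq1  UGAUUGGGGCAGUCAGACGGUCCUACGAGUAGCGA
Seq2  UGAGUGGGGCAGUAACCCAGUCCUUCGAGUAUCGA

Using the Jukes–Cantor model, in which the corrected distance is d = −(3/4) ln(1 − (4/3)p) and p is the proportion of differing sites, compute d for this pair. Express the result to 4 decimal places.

0.2326

Differing sites — 4:U/G; 14:C/A; 16:G/C; 17:A/C; 19:G/A; 25:A/U; 32:G/U.
p = 7/35 = 0.200000.
d = −0.75 · ln(1 − (4/3)·0.200000) = −0.75 · ln(0.733333) = −0.75 · (-0.310155) = 0.2326.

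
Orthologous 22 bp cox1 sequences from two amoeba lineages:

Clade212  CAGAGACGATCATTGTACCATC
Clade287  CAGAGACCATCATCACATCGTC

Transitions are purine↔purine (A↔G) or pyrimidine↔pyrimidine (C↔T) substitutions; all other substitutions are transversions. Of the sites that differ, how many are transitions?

5

Mismatches occur at site 8 (G→C, transversion), site 14 (T→C, transition), site 15 (G→A, transition), site 16 (T→C, transition), site 18 (C→T, transition), site 20 (A→G, transition).
Of the 6 differences, 5 transitions and 1 transversion, so the answer is 5.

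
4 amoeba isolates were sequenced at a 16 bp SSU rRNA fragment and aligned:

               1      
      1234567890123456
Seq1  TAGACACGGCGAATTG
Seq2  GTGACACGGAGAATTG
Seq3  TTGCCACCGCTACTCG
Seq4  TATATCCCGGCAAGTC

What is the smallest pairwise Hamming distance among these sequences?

Pairwise Hamming distances:
  Seq1 vs Seq2: 3
  Seq1 vs Seq3: 6
  Seq1 vs Seq4: 8
  Seq2 vs Seq3: 7
  Seq2 vs Seq4: 10
  Seq3 vs Seq4: 11
The smallest is 3, between Seq1 and Seq2.

3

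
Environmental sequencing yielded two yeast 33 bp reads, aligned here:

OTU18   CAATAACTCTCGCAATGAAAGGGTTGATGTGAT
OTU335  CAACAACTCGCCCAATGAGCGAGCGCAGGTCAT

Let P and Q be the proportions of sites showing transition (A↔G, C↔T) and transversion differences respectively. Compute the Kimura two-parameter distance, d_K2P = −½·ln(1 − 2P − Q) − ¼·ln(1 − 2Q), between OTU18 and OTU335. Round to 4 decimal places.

The sequences differ at positions 4 (T/C, transition), 10 (T/G, transversion), 12 (G/C, transversion), 19 (A/G, transition), 20 (A/C, transversion), 22 (G/A, transition), 24 (T/C, transition), 25 (T/G, transversion), 26 (G/C, transversion), 28 (T/G, transversion), 31 (G/C, transversion).
Of the 11 differences, 4 transitions and 7 transversions over 33 sites: P = 4/33 = 0.121212, Q = 7/33 = 0.212121.
d = −0.5·ln(0.545455) − 0.25·ln(0.575758) = −0.5·(-0.606135) − 0.25·(-0.552068) = 0.4411.

0.4411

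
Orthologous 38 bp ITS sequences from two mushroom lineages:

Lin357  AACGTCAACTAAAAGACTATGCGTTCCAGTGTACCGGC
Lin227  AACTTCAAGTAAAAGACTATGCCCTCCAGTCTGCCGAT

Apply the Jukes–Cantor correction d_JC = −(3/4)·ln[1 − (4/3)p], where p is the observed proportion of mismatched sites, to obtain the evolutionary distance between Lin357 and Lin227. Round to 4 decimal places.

Differing sites — 4:G/T; 9:C/G; 23:G/C; 24:T/C; 31:G/C; 33:A/G; 37:G/A; 38:C/T.
p = 8/38 = 0.210526.
d = −0.75 · ln(1 − (4/3)·0.210526) = −0.75 · ln(0.719299) = −0.75 · (-0.329478) = 0.2471.

0.2471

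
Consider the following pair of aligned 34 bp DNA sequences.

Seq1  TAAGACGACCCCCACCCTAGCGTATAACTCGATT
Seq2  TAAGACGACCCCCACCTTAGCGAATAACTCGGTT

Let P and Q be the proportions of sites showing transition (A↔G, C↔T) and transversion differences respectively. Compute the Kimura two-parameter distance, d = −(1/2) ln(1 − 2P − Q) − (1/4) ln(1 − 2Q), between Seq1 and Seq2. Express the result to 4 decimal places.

The sequences differ at positions 17 (C/T, transition), 23 (T/A, transversion), 32 (A/G, transition).
Of the 3 differences, 2 transitions and 1 transversion over 34 sites: P = 2/34 = 0.058824, Q = 1/34 = 0.029412.
d = −0.5·ln(0.852940) − 0.25·ln(0.941176) = −0.5·(-0.159066) − 0.25·(-0.060625) = 0.0947.

0.0947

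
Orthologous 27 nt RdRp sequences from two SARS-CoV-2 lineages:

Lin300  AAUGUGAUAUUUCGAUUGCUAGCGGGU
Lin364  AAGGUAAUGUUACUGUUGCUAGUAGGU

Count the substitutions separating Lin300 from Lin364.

Mismatches occur at site 3 (U→G), site 6 (G→A), site 9 (A→G), site 12 (U→A), site 14 (G→U), site 15 (A→G), site 23 (C→U), site 24 (G→A).
That gives 8 mismatches out of 27 aligned sites, so the Hamming distance is 8.

8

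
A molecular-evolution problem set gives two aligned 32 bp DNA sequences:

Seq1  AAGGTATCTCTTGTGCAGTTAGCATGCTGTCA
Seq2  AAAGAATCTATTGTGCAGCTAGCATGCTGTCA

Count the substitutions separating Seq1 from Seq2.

4

The sequences differ at positions 3 (G/A), 5 (T/A), 10 (C/A), 19 (T/C).
That gives 4 mismatches out of 32 aligned sites, so the Hamming distance is 4.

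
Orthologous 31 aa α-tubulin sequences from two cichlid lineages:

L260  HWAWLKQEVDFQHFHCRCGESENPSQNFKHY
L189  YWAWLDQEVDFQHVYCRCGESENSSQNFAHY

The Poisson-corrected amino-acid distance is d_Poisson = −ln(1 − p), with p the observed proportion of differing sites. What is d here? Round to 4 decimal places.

0.2151

Mismatches occur at site 1 (H↔Y), site 6 (K↔D), site 14 (F↔V), site 15 (H↔Y), site 24 (P↔S), site 29 (K↔A).
p = 6/31 = 0.193548.
d = −ln(1 − 0.193548) = −ln(0.806452) = 0.2151.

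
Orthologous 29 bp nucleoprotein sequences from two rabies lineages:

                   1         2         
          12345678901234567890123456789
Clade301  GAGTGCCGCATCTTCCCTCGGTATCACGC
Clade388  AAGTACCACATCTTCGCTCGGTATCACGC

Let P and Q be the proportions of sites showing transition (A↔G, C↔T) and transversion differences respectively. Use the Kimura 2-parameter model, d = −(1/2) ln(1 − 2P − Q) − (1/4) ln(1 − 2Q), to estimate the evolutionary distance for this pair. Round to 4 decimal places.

The sequences differ at positions 1 (G/A, transition), 5 (G/A, transition), 8 (G/A, transition), 16 (C/G, transversion).
Of the 4 differences, 3 transitions and 1 transversion over 29 sites: P = 3/29 = 0.103448, Q = 1/29 = 0.034483.
d = −0.5·ln(0.758621) − 0.25·ln(0.931034) = −0.5·(-0.276253) − 0.25·(-0.071459) = 0.1560.

0.1560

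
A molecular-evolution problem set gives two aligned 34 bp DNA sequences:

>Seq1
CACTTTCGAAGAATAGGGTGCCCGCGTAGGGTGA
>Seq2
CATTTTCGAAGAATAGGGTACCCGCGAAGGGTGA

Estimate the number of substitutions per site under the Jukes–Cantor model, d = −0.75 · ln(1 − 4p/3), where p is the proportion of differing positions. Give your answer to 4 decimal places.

The sequences differ at positions 3 (C/T), 20 (G/A), 27 (T/A).
p = 3/34 = 0.088235.
d = −0.75 · ln(1 − (4/3)·0.088235) = −0.75 · ln(0.882353) = −0.75 · (-0.125163) = 0.0939.

0.0939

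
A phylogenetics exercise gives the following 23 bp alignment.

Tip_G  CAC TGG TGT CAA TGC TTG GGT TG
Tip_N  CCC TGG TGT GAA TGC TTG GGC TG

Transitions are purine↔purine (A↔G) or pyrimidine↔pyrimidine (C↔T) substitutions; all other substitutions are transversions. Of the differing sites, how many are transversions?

2

The sequences differ at positions 2 (A/C, transversion), 10 (C/G, transversion), 21 (T/C, transition).
Of the 3 differences, 1 transition and 2 transversions, so the answer is 2.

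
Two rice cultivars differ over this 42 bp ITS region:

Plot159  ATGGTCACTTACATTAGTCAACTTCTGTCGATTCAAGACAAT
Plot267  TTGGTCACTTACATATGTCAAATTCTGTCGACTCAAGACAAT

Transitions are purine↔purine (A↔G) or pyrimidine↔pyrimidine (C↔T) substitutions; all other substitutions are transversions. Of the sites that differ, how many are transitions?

The sequences differ at positions 1 (A/T, transversion), 15 (T/A, transversion), 16 (A/T, transversion), 22 (C/A, transversion), 32 (T/C, transition).
Of the 5 differences, 1 transition and 4 transversions, so the answer is 1.

1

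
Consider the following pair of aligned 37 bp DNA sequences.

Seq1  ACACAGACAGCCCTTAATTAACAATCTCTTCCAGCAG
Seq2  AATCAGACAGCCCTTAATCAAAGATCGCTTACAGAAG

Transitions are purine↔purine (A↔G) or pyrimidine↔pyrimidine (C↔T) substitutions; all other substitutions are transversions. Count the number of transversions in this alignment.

6

The sequences differ at positions 2 (C/A, transversion), 3 (A/T, transversion), 19 (T/C, transition), 22 (C/A, transversion), 23 (A/G, transition), 27 (T/G, transversion), 31 (C/A, transversion), 35 (C/A, transversion).
Of the 8 differences, 2 transitions and 6 transversions, so the answer is 6.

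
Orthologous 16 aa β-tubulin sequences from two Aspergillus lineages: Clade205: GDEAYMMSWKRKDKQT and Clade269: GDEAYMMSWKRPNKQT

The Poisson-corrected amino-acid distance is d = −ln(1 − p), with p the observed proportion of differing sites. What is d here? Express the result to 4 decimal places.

The sequences differ at positions 12 (K/P), 13 (D/N).
p = 2/16 = 0.125000.
d = −ln(1 − 0.125000) = −ln(0.875000) = 0.1335.

0.1335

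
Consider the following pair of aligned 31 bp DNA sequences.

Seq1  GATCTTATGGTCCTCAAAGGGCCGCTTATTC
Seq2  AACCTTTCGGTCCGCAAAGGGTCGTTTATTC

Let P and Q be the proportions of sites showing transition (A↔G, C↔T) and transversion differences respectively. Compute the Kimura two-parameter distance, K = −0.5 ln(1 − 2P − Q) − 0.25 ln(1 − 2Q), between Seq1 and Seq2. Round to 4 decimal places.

0.2793

Mismatches occur at site 1 (G→A, transition), site 3 (T→C, transition), site 7 (A→T, transversion), site 8 (T→C, transition), site 14 (T→G, transversion), site 22 (C→T, transition), site 25 (C→T, transition).
Of the 7 differences, 5 transitions and 2 transversions over 31 sites: P = 5/31 = 0.161290, Q = 2/31 = 0.064516.
d = −0.5·ln(0.612904) − 0.25·ln(0.870968) = −0.5·(-0.489547) − 0.25·(-0.138150) = 0.2793.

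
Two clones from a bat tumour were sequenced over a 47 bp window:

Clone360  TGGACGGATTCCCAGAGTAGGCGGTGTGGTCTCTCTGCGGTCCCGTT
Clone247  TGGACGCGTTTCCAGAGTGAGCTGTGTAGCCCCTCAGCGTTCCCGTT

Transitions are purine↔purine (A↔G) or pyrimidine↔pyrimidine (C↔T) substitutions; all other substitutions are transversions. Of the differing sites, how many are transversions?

4

The sequences differ at positions 7 (G/C, transversion), 8 (A/G, transition), 11 (C/T, transition), 19 (A/G, transition), 20 (G/A, transition), 23 (G/T, transversion), 28 (G/A, transition), 30 (T/C, transition), 32 (T/C, transition), 36 (T/A, transversion), 40 (G/T, transversion).
Of the 11 differences, 7 transitions and 4 transversions, so the answer is 4.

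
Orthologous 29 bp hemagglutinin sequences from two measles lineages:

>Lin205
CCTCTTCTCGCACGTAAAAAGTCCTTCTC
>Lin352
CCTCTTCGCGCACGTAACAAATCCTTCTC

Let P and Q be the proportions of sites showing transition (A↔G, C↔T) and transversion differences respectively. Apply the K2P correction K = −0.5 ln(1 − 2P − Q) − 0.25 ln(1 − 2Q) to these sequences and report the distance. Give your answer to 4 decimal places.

0.1113

Differing sites — 8:T/G (Tv); 18:A/C (Tv); 21:G/A (Ti).
Of the 3 differences, 1 transition and 2 transversions over 29 sites: P = 1/29 = 0.034483, Q = 2/29 = 0.068966.
d = −0.5·ln(0.862068) − 0.25·ln(0.862068) = −0.5·(-0.148421) − 0.25·(-0.148421) = 0.1113.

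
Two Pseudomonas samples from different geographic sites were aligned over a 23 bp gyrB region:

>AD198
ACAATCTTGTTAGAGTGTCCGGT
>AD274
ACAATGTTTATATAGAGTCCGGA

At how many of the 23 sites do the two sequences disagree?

The sequences differ at positions 6 (C/G), 9 (G/T), 10 (T/A), 13 (G/T), 16 (T/A), 23 (T/A).
That gives 6 mismatches out of 23 aligned sites, so the Hamming distance is 6.

6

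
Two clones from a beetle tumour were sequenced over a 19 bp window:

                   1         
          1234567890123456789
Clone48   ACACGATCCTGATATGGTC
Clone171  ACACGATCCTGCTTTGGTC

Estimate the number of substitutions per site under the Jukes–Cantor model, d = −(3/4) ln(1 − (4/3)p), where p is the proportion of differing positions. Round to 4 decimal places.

The sequences differ at positions 12 (A/C), 14 (A/T).
p = 2/19 = 0.105263.
d = −0.75 · ln(1 − (4/3)·0.105263) = −0.75 · ln(0.859649) = −0.75 · (-0.151231) = 0.1134.

0.1134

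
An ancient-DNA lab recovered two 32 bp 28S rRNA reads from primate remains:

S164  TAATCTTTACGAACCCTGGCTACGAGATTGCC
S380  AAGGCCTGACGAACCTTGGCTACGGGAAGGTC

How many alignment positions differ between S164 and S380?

10

Differing sites — 1:T/A; 3:A/G; 4:T/G; 6:T/C; 8:T/G; 16:C/T; 25:A/G; 28:T/A; 29:T/G; 31:C/T.
That gives 10 mismatches out of 32 aligned sites, so the Hamming distance is 10.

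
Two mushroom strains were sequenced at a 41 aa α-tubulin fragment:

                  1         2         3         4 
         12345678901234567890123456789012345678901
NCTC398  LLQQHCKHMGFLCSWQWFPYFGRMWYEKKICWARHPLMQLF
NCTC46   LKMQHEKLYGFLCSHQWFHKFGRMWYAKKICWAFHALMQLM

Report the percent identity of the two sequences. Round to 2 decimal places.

70.73%

The sequences differ at positions 2 (L/K), 3 (Q/M), 6 (C/E), 8 (H/L), 9 (M/Y), 15 (W/H), 19 (P/H), 20 (Y/K), 27 (E/A), 34 (R/F), 36 (P/A), 41 (F/M).
29 of the 41 sites match, so the percent identity is 29/41 × 100 = 70.73%.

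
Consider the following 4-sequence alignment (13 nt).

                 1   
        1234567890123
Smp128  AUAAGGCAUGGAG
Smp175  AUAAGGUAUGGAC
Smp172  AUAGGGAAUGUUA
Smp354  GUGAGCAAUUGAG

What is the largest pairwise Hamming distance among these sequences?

8

Pairwise Hamming distances:
  Smp128 vs Smp175: 2
  Smp128 vs Smp172: 5
  Smp128 vs Smp354: 5
  Smp175 vs Smp172: 5
  Smp175 vs Smp354: 6
  Smp172 vs Smp354: 8
The largest is 8, between Smp172 and Smp354.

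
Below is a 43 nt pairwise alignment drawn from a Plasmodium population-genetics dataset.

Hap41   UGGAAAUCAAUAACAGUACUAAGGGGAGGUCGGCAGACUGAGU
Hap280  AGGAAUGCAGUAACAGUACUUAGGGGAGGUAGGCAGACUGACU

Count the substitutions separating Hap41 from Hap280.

7

Mismatches occur at site 1 (U→A), site 6 (A→U), site 7 (U→G), site 10 (A→G), site 21 (A→U), site 31 (C→A), site 42 (G→C).
That gives 7 mismatches out of 43 aligned sites, so the Hamming distance is 7.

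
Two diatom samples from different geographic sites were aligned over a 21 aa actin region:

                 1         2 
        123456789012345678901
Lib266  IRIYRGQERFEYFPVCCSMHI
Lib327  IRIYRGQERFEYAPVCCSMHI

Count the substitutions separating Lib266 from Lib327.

A single mismatch occurs at site 13 (F↔A).
That gives 1 mismatch out of 21 aligned sites, so the Hamming distance is 1.

1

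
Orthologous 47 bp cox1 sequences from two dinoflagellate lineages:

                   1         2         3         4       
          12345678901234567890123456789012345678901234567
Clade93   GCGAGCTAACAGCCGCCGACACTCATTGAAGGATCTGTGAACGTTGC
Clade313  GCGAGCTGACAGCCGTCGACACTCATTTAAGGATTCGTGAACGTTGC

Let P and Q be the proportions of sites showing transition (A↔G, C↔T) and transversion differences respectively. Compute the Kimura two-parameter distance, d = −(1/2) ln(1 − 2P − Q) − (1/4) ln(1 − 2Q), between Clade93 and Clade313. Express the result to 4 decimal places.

Differing sites — 8:A/G (Ti); 16:C/T (Ti); 28:G/T (Tv); 35:C/T (Ti); 36:T/C (Ti).
Of the 5 differences, 4 transitions and 1 transversion over 47 sites: P = 4/47 = 0.085106, Q = 1/47 = 0.021277.
d = −0.5·ln(0.808511) − 0.25·ln(0.957446) = −0.5·(-0.212561) − 0.25·(-0.043486) = 0.1172.

0.1172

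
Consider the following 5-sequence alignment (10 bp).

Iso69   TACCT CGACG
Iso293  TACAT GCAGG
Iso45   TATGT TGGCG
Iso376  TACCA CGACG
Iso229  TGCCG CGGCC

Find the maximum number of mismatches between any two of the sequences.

8

Pairwise Hamming distances:
  Iso69 vs Iso293: 4
  Iso69 vs Iso45: 4
  Iso69 vs Iso376: 1
  Iso69 vs Iso229: 4
  Iso293 vs Iso45: 6
  Iso293 vs Iso376: 5
  Iso293 vs Iso229: 8
  Iso45 vs Iso376: 5
  Iso45 vs Iso229: 6
  Iso376 vs Iso229: 4
The largest is 8, between Iso293 and Iso229.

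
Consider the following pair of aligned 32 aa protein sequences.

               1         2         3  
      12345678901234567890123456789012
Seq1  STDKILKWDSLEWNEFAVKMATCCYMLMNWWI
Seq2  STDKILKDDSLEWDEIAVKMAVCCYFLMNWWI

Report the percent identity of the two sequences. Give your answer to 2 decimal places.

Differing sites — 8:W/D; 14:N/D; 16:F/I; 22:T/V; 26:M/F.
27 of the 32 sites match, so the percent identity is 27/32 × 100 = 84.38%.

84.38%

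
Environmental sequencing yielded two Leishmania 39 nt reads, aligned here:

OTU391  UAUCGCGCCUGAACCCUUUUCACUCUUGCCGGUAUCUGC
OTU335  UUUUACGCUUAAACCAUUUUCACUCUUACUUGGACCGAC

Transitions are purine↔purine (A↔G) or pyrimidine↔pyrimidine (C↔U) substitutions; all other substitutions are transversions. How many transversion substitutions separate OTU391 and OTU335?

5

Differing sites — 2:A/U (Tv); 4:C/U (Ti); 5:G/A (Ti); 9:C/U (Ti); 11:G/A (Ti); 16:C/A (Tv); 28:G/A (Ti); 30:C/U (Ti); 31:G/U (Tv); 33:U/G (Tv); 35:U/C (Ti); 37:U/G (Tv); 38:G/A (Ti).
Of the 13 differences, 8 transitions and 5 transversions, so the answer is 5.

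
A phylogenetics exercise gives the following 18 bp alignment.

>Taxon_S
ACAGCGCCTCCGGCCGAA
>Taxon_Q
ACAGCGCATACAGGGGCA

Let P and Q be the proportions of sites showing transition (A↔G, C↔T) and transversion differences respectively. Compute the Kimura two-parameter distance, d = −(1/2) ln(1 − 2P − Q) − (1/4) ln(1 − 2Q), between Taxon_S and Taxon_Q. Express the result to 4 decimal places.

0.4490

The sequences differ at positions 8 (C/A, transversion), 10 (C/A, transversion), 12 (G/A, transition), 14 (C/G, transversion), 15 (C/G, transversion), 17 (A/C, transversion).
Of the 6 differences, 1 transition and 5 transversions over 18 sites: P = 1/18 = 0.055556, Q = 5/18 = 0.277778.
d = −0.5·ln(0.611110) − 0.25·ln(0.444444) = −0.5·(-0.492478) − 0.25·(-0.810931) = 0.4490.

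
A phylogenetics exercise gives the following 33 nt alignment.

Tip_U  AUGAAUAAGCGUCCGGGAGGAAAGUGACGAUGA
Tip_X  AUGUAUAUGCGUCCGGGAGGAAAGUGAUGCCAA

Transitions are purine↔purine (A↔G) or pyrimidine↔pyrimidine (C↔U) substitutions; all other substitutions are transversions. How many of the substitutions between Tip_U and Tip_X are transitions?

3

Differing sites — 4:A/U (Tv); 8:A/U (Tv); 28:C/U (Ti); 30:A/C (Tv); 31:U/C (Ti); 32:G/A (Ti).
Of the 6 differences, 3 transitions and 3 transversions, so the answer is 3.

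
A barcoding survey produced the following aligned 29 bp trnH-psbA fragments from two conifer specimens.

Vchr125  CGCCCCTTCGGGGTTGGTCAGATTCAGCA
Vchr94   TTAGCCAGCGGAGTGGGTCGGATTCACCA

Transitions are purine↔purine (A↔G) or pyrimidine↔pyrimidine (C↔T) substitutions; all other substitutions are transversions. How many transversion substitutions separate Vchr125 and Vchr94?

7

The sequences differ at positions 1 (C/T, transition), 2 (G/T, transversion), 3 (C/A, transversion), 4 (C/G, transversion), 7 (T/A, transversion), 8 (T/G, transversion), 12 (G/A, transition), 15 (T/G, transversion), 20 (A/G, transition), 27 (G/C, transversion).
Of the 10 differences, 3 transitions and 7 transversions, so the answer is 7.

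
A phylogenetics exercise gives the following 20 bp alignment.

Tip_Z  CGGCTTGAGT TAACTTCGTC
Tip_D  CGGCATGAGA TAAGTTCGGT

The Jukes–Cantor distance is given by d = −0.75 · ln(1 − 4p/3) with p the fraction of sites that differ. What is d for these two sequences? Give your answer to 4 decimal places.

0.3041

Mismatches occur at site 5 (T/A), site 10 (T/A), site 14 (C/G), site 19 (T/G), site 20 (C/T).
p = 5/20 = 0.250000.
d = −0.75 · ln(1 − (4/3)·0.250000) = −0.75 · ln(0.666667) = −0.75 · (-0.405465) = 0.3041.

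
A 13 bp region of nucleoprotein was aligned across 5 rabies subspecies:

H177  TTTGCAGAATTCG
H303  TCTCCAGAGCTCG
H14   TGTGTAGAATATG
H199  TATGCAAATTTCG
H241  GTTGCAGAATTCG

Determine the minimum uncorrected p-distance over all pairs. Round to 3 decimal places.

Pairwise Hamming distances:
  H177 vs H303: 4
  H177 vs H14: 4
  H177 vs H199: 3
  H177 vs H241: 1
  H303 vs H14: 7
  H303 vs H199: 5
  H303 vs H241: 5
  H14 vs H199: 6
  H14 vs H241: 5
  H199 vs H241: 4
The smallest is 1 mismatch, between H177 and H241; p = 1/13 = 0.077.

0.077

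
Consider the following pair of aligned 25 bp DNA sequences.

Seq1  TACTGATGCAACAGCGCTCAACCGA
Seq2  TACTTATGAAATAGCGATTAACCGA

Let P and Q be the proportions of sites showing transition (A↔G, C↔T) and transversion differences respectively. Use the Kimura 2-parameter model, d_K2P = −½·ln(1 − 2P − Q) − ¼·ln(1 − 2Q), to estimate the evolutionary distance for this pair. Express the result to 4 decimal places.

Mismatches occur at site 5 (G/T, transversion), site 9 (C/A, transversion), site 12 (C/T, transition), site 17 (C/A, transversion), site 19 (C/T, transition).
Of the 5 differences, 2 transitions and 3 transversions over 25 sites: P = 2/25 = 0.080000, Q = 3/25 = 0.120000.
d = −0.5·ln(0.720000) − 0.25·ln(0.760000) = −0.5·(-0.328504) − 0.25·(-0.274437) = 0.2329.

0.2329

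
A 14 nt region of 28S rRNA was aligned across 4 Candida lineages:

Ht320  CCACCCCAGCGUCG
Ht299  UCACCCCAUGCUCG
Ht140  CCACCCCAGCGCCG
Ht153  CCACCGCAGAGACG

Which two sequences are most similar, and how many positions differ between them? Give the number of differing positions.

1

Pairwise Hamming distances:
  Ht320 vs Ht299: 4
  Ht320 vs Ht140: 1
  Ht320 vs Ht153: 3
  Ht299 vs Ht140: 5
  Ht299 vs Ht153: 6
  Ht140 vs Ht153: 3
The smallest is 1, between Ht320 and Ht140.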